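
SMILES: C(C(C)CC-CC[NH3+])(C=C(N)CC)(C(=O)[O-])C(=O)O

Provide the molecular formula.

C13H24N2O4

Heavy atoms from the SMILES: 13 C, 2 N, 4 O.
Implicit hydrogens by atom environment:
  5 × C: 2 H each → 10
  4 × C: no H
  2 × C: 3 H each → 6
  2 × C: 1 H each → 2
  2 × O: no H
  1 × N (charge +1): 3 H
  1 × N: 2 H
  1 × O: 1 H
  1 × O (charge -1): no H
  Total hydrogens = 24.
Molecular formula: C13H24N2O4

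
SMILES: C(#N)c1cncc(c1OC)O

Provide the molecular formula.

C7H6N2O2

Heavy atoms from the SMILES: 7 C, 2 N, 2 O.
Implicit hydrogens by atom environment:
  3 × C (aromatic): no H
  2 × C (aromatic): 1 H each → 2
  1 × C: 3 H
  1 × C: no H
  1 × N (aromatic): no H
  1 × N: no H
  1 × O: 1 H
  1 × O: no H
  Total hydrogens = 6.
Molecular formula: C7H6N2O2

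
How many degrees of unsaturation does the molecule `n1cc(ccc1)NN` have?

4

Molecular formula from the SMILES: C5H7N3.
DoU = (2C + 2 + N − H − X)/2 = (2·5 + 2 + 3 − 7 − 0)/2 = 8/2 = 4.
(Structurally: 1 ring(s) + 3 π bond(s) = 4.)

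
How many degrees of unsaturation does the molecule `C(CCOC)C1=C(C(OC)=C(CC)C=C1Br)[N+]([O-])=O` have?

Molecular formula from the SMILES: C13H18BrNO4.
DoU = (2C + 2 + N − H − X)/2 = (2·13 + 2 + 1 − 18 − 1)/2 = 10/2 = 5.
(Structurally: 1 ring(s) + 4 π bond(s) = 5.)

5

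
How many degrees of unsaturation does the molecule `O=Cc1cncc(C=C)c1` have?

Molecular formula from the SMILES: C8H7NO.
DoU = (2C + 2 + N − H − X)/2 = (2·8 + 2 + 1 − 7 − 0)/2 = 12/2 = 6.
(Structurally: 1 ring(s) + 5 π bond(s) = 6.)

6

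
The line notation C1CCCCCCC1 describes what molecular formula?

Heavy atoms from the SMILES: 8 C.
Implicit hydrogens by atom environment:
  8 × C: 2 H each → 16
  Total hydrogens = 16.
Molecular formula: C8H16

C8H16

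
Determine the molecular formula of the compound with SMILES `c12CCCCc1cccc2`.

C10H12

Heavy atoms from the SMILES: 10 C.
Implicit hydrogens by atom environment:
  4 × C: 2 H each → 8
  4 × C (aromatic): 1 H each → 4
  2 × C (aromatic): no H
  Total hydrogens = 12.
Molecular formula: C10H12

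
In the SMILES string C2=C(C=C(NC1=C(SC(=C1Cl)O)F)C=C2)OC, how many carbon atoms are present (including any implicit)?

11

The symbol for carbon appears 11 times in the SMILES. (Cl is a single chlorine, not C + l.)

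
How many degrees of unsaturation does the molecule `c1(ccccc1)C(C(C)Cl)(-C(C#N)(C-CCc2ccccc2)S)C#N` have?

12

Molecular formula from the SMILES: C21H21ClN2S.
DoU = (2C + 2 + N − H − X)/2 = (2·21 + 2 + 2 − 21 − 1)/2 = 24/2 = 12.
(Structurally: 2 ring(s) + 10 π bond(s) = 12.)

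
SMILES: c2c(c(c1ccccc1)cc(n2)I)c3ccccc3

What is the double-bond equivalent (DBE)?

12

Molecular formula from the SMILES: C17H12IN.
DoU = (2C + 2 + N − H − X)/2 = (2·17 + 2 + 1 − 12 − 1)/2 = 24/2 = 12.
(Structurally: 3 ring(s) + 9 π bond(s) = 12.)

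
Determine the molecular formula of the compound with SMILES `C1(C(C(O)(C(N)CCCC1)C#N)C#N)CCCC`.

Heavy atoms from the SMILES: 14 C, 3 N, 1 O.
Implicit hydrogens by atom environment:
  7 × C: 2 H each → 14
  3 × C: 1 H each → 3
  3 × C: no H
  2 × N: no H
  1 × C: 3 H
  1 × N: 2 H
  1 × O: 1 H
  Total hydrogens = 23.
Molecular formula: C14H23N3O

C14H23N3O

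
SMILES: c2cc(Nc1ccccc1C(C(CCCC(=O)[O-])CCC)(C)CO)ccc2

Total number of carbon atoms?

23

The symbol for carbon appears 23 times in the SMILES. Lowercase c denotes aromatic carbon and counts toward C.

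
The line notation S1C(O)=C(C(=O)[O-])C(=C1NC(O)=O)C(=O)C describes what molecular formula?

C8H6NO6S-

Heavy atoms from the SMILES: 8 C, 1 N, 6 O, 1 S.
Implicit hydrogens by atom environment:
  4 × C (aromatic): no H
  3 × C: no H
  3 × O: no H
  2 × O: 1 H each → 2
  1 × C: 3 H
  1 × N: 1 H
  1 × O (charge -1): no H
  1 × S (aromatic): no H
  Total hydrogens = 6.
Net charge -1.
Molecular formula: C8H6NO6S-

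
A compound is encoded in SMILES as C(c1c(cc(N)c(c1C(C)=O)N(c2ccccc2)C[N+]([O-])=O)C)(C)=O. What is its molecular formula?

C18H19N3O4

Heavy atoms from the SMILES: 18 C, 3 N, 4 O.
Implicit hydrogens by atom environment:
  6 × C (aromatic): 1 H each → 6
  6 × C (aromatic): no H
  3 × C: 3 H each → 9
  3 × O: no H
  2 × C: no H
  1 × C: 2 H
  1 × N: 2 H
  1 × N: no H
  1 × N (charge +1): no H
  1 × O (charge -1): no H
  Total hydrogens = 19.
Molecular formula: C18H19N3O4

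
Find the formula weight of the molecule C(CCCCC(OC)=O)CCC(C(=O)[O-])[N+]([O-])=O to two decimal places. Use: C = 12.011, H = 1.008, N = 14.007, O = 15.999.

Molecular formula: C11H18NO6-.
M = 11×12.011 + 18×1.008 + 1×14.007 + 6×15.999 = 260.27 g/mol.

260.27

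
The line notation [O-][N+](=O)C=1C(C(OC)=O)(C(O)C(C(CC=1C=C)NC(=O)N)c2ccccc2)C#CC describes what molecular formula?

C21H23N3O6

Heavy atoms from the SMILES: 21 C, 3 N, 6 O.
Implicit hydrogens by atom environment:
  7 × C: no H
  5 × C (aromatic): 1 H each → 5
  4 × C: 1 H each → 4
  4 × O: no H
  2 × C: 3 H each → 6
  2 × C: 2 H each → 4
  1 × C (aromatic): no H
  1 × N: 2 H
  1 × N: 1 H
  1 × N (charge +1): no H
  1 × O: 1 H
  1 × O (charge -1): no H
  Total hydrogens = 23.
Molecular formula: C21H23N3O6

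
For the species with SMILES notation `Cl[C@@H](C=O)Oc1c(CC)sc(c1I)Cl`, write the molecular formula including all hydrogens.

Heavy atoms from the SMILES: 8 C, 2 Cl, 1 I, 2 O, 1 S.
Implicit hydrogens by atom environment:
  4 × C (aromatic): no H
  2 × C: 1 H each → 2
  2 × Cl: no H
  2 × O: no H
  1 × C: 3 H
  1 × C: 2 H
  1 × I: no H
  1 × S (aromatic): no H
  Total hydrogens = 7.
Molecular formula: C8H7Cl2IO2S

C8H7Cl2IO2S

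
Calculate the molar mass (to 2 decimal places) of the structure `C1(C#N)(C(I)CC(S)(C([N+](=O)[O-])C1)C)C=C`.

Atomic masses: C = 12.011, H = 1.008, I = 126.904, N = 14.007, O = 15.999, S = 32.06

352.19

Molecular formula: C10H13IN2O2S.
M = 10×12.011 + 13×1.008 + 1×126.904 + 2×14.007 + 2×15.999 + 1×32.06 = 352.19 g/mol.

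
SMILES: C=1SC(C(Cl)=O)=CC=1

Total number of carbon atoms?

The symbol for carbon appears 5 times in the SMILES. (Cl is a single chlorine, not C + l.)

5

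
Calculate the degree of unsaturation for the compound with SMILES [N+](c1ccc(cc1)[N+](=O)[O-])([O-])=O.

6

Molecular formula from the SMILES: C6H4N2O4.
DoU = (2C + 2 + N − H − X)/2 = (2·6 + 2 + 2 − 4 − 0)/2 = 12/2 = 6.
(Structurally: 1 ring(s) + 5 π bond(s) = 6.)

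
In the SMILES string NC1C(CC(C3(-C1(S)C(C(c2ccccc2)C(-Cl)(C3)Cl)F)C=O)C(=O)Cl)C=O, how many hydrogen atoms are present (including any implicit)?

Hydrogens are implicit in SMILES; fill each atom to its normal valence:
  7 × C: 1 H each → 7
  5 × C (aromatic): 1 H each → 5
  4 × C: no H
  3 × Cl: no H
  3 × O: no H
  2 × C: 2 H each → 4
  1 × C (aromatic): no H
  1 × F: no H
  1 × N: 2 H
  1 × S: 1 H
  Total hydrogens = 19.

19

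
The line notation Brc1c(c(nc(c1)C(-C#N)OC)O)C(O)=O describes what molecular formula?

Heavy atoms from the SMILES: 1 Br, 9 C, 2 N, 4 O.
Implicit hydrogens by atom environment:
  4 × C (aromatic): no H
  2 × C: no H
  2 × O: 1 H each → 2
  2 × O: no H
  1 × Br: no H
  1 × C: 3 H
  1 × C (aromatic): 1 H
  1 × C: 1 H
  1 × N (aromatic): no H
  1 × N: no H
  Total hydrogens = 7.
Molecular formula: C9H7BrN2O4

C9H7BrN2O4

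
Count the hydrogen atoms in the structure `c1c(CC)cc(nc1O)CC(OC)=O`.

Hydrogens are implicit in SMILES; fill each atom to its normal valence:
  3 × C (aromatic): no H
  2 × C: 3 H each → 6
  2 × C: 2 H each → 4
  2 × C (aromatic): 1 H each → 2
  2 × O: no H
  1 × C: no H
  1 × N (aromatic): no H
  1 × O: 1 H
  Total hydrogens = 13.

13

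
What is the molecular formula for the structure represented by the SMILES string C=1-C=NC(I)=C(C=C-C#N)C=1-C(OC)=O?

C10H7IN2O2

Heavy atoms from the SMILES: 10 C, 1 I, 2 N, 2 O.
Implicit hydrogens by atom environment:
  3 × C (aromatic): no H
  2 × C (aromatic): 1 H each → 2
  2 × C: 1 H each → 2
  2 × C: no H
  2 × O: no H
  1 × C: 3 H
  1 × I: no H
  1 × N (aromatic): no H
  1 × N: no H
  Total hydrogens = 7.
Molecular formula: C10H7IN2O2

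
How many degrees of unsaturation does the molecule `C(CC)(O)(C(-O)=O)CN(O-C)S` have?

1

Molecular formula from the SMILES: C6H13NO4S.
DoU = (2C + 2 + N − H − X)/2 = (2·6 + 2 + 1 − 13 − 0)/2 = 2/2 = 1.
(Structurally: 0 ring(s) + 1 π bond(s) = 1.)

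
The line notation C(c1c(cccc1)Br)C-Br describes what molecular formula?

Heavy atoms from the SMILES: 2 Br, 8 C.
Implicit hydrogens by atom environment:
  4 × C (aromatic): 1 H each → 4
  2 × Br: no H
  2 × C: 2 H each → 4
  2 × C (aromatic): no H
  Total hydrogens = 8.
Molecular formula: C8H8Br2

C8H8Br2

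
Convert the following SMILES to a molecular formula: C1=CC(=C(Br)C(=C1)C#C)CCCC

C12H13Br

Heavy atoms from the SMILES: 1 Br, 12 C.
Implicit hydrogens by atom environment:
  3 × C: 2 H each → 6
  3 × C (aromatic): 1 H each → 3
  3 × C (aromatic): no H
  1 × Br: no H
  1 × C: 3 H
  1 × C: 1 H
  1 × C: no H
  Total hydrogens = 13.
Molecular formula: C12H13Br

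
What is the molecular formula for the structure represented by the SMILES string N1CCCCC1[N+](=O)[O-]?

Heavy atoms from the SMILES: 5 C, 2 N, 2 O.
Implicit hydrogens by atom environment:
  4 × C: 2 H each → 8
  1 × C: 1 H
  1 × N: 1 H
  1 × N (charge +1): no H
  1 × O: no H
  1 × O (charge -1): no H
  Total hydrogens = 10.
Molecular formula: C5H10N2O2

C5H10N2O2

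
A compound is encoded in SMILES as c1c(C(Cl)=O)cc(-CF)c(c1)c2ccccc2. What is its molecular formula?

Heavy atoms from the SMILES: 14 C, 1 Cl, 1 F, 1 O.
Implicit hydrogens by atom environment:
  8 × C (aromatic): 1 H each → 8
  4 × C (aromatic): no H
  1 × C: 2 H
  1 × C: no H
  1 × Cl: no H
  1 × F: no H
  1 × O: no H
  Total hydrogens = 10.
Molecular formula: C14H10ClFO

C14H10ClFO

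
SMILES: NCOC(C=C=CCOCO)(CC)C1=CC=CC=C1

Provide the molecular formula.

Heavy atoms from the SMILES: 15 C, 1 N, 3 O.
Implicit hydrogens by atom environment:
  5 × C (aromatic): 1 H each → 5
  4 × C: 2 H each → 8
  2 × C: 1 H each → 2
  2 × C: no H
  2 × O: no H
  1 × C: 3 H
  1 × C (aromatic): no H
  1 × N: 2 H
  1 × O: 1 H
  Total hydrogens = 21.
Molecular formula: C15H21NO3

C15H21NO3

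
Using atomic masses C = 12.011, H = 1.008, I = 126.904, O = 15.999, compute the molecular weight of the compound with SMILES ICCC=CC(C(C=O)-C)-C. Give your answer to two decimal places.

266.12

Molecular formula: C9H15IO.
M = 9×12.011 + 15×1.008 + 1×126.904 + 1×15.999 = 266.12 g/mol.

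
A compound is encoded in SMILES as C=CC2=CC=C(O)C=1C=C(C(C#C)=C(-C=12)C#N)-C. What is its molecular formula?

Heavy atoms from the SMILES: 16 C, 1 N, 1 O.
Implicit hydrogens by atom environment:
  7 × C (aromatic): no H
  3 × C (aromatic): 1 H each → 3
  2 × C: 1 H each → 2
  2 × C: no H
  1 × C: 3 H
  1 × C: 2 H
  1 × N: no H
  1 × O: 1 H
  Total hydrogens = 11.
Molecular formula: C16H11NO

C16H11NO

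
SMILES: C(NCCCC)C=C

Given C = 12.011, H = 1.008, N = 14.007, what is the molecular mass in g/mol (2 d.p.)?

113.20

Molecular formula: C7H15N.
M = 7×12.011 + 15×1.008 + 1×14.007 = 113.20 g/mol.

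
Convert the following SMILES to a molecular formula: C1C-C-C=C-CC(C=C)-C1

Heavy atoms from the SMILES: 10 C.
Implicit hydrogens by atom environment:
  6 × C: 2 H each → 12
  4 × C: 1 H each → 4
  Total hydrogens = 16.
Molecular formula: C10H16

C10H16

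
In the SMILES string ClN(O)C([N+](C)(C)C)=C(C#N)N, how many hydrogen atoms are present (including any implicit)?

Hydrogens are implicit in SMILES; fill each atom to its normal valence:
  3 × C: 3 H each → 9
  3 × C: no H
  2 × N: no H
  1 × Cl: no H
  1 × N: 2 H
  1 × N (charge +1): no H
  1 × O: 1 H
  Total hydrogens = 12.

12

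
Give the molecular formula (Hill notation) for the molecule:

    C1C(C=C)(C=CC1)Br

C7H9Br

Heavy atoms from the SMILES: 1 Br, 7 C.
Implicit hydrogens by atom environment:
  3 × C: 2 H each → 6
  3 × C: 1 H each → 3
  1 × Br: no H
  1 × C: no H
  Total hydrogens = 9.
Molecular formula: C7H9Br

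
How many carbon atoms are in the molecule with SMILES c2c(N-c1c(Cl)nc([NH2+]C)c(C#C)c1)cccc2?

The symbol for carbon appears 14 times in the SMILES. Lowercase c denotes aromatic carbon and counts toward C.

14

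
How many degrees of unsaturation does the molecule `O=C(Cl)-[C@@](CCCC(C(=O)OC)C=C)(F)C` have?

Molecular formula from the SMILES: C11H16ClFO3.
DoU = (2C + 2 + N − H − X)/2 = (2·11 + 2 + 0 − 16 − 2)/2 = 6/2 = 3.
(Structurally: 0 ring(s) + 3 π bond(s) = 3.)

3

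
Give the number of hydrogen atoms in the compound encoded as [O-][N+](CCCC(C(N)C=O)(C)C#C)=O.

Hydrogens are implicit in SMILES; fill each atom to its normal valence:
  3 × C: 2 H each → 6
  3 × C: 1 H each → 3
  2 × C: no H
  2 × O: no H
  1 × C: 3 H
  1 × N: 2 H
  1 × N (charge +1): no H
  1 × O (charge -1): no H
  Total hydrogens = 14.

14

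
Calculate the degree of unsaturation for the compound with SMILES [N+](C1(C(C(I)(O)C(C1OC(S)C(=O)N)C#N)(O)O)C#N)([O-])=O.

Molecular formula from the SMILES: C9H9IN4O7S.
DoU = (2C + 2 + N − H − X)/2 = (2·9 + 2 + 4 − 9 − 1)/2 = 14/2 = 7.
(Structurally: 1 ring(s) + 6 π bond(s) = 7.)

7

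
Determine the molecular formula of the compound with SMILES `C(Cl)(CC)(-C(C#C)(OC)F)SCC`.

Heavy atoms from the SMILES: 9 C, 1 Cl, 1 F, 1 O, 1 S.
Implicit hydrogens by atom environment:
  3 × C: 3 H each → 9
  3 × C: no H
  2 × C: 2 H each → 4
  1 × C: 1 H
  1 × Cl: no H
  1 × F: no H
  1 × O: no H
  1 × S: no H
  Total hydrogens = 14.
Molecular formula: C9H14ClFOS

C9H14ClFOS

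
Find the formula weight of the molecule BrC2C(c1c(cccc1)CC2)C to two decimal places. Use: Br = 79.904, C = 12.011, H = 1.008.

Molecular formula: C11H13Br.
M = 1×79.904 + 11×12.011 + 13×1.008 = 225.13 g/mol.

225.13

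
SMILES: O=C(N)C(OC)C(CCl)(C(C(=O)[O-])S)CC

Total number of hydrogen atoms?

15

Hydrogens are implicit in SMILES; fill each atom to its normal valence:
  3 × C: no H
  3 × O: no H
  2 × C: 3 H each → 6
  2 × C: 2 H each → 4
  2 × C: 1 H each → 2
  1 × Cl: no H
  1 × N: 2 H
  1 × O (charge -1): no H
  1 × S: 1 H
  Total hydrogens = 15.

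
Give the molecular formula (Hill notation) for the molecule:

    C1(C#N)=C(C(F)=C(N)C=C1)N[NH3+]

C7H8FN4+

Heavy atoms from the SMILES: 7 C, 1 F, 4 N.
Implicit hydrogens by atom environment:
  4 × C (aromatic): no H
  2 × C (aromatic): 1 H each → 2
  1 × C: no H
  1 × F: no H
  1 × N (charge +1): 3 H
  1 × N: 2 H
  1 × N: 1 H
  1 × N: no H
  Total hydrogens = 8.
Net charge +1.
Molecular formula: C7H8FN4+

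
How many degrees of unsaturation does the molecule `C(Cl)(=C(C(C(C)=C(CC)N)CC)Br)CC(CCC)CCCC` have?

Molecular formula from the SMILES: C19H35BrClN.
DoU = (2C + 2 + N − H − X)/2 = (2·19 + 2 + 1 − 35 − 2)/2 = 4/2 = 2.
(Structurally: 0 ring(s) + 2 π bond(s) = 2.)

2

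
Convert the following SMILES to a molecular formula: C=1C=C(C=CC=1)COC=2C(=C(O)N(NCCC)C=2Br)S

Heavy atoms from the SMILES: 1 Br, 14 C, 2 N, 2 O, 1 S.
Implicit hydrogens by atom environment:
  5 × C (aromatic): 1 H each → 5
  5 × C (aromatic): no H
  3 × C: 2 H each → 6
  1 × Br: no H
  1 × C: 3 H
  1 × N: 1 H
  1 × N (aromatic): no H
  1 × O: 1 H
  1 × O: no H
  1 × S: 1 H
  Total hydrogens = 17.
Molecular formula: C14H17BrN2O2S

C14H17BrN2O2S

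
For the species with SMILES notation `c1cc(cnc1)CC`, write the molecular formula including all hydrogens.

Heavy atoms from the SMILES: 7 C, 1 N.
Implicit hydrogens by atom environment:
  4 × C (aromatic): 1 H each → 4
  1 × C: 3 H
  1 × C: 2 H
  1 × C (aromatic): no H
  1 × N (aromatic): no H
  Total hydrogens = 9.
Molecular formula: C7H9N

C7H9N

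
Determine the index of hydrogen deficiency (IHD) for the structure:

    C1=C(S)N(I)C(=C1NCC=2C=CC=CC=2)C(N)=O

Molecular formula from the SMILES: C12H12IN3OS.
DoU = (2C + 2 + N − H − X)/2 = (2·12 + 2 + 3 − 12 − 1)/2 = 16/2 = 8.
(Structurally: 2 ring(s) + 6 π bond(s) = 8.)

8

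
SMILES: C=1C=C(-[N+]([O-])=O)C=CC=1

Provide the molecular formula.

C6H5NO2

Heavy atoms from the SMILES: 6 C, 1 N, 2 O.
Implicit hydrogens by atom environment:
  5 × C (aromatic): 1 H each → 5
  1 × C (aromatic): no H
  1 × N (charge +1): no H
  1 × O: no H
  1 × O (charge -1): no H
  Total hydrogens = 5.
Molecular formula: C6H5NO2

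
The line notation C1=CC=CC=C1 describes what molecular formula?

Heavy atoms from the SMILES: 6 C.
Implicit hydrogens by atom environment:
  6 × C (aromatic): 1 H each → 6
  Total hydrogens = 6.
Molecular formula: C6H6

C6H6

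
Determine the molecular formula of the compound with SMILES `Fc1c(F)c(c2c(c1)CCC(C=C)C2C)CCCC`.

C17H22F2

Heavy atoms from the SMILES: 17 C, 2 F.
Implicit hydrogens by atom environment:
  6 × C: 2 H each → 12
  5 × C (aromatic): no H
  3 × C: 1 H each → 3
  2 × C: 3 H each → 6
  2 × F: no H
  1 × C (aromatic): 1 H
  Total hydrogens = 22.
Molecular formula: C17H22F2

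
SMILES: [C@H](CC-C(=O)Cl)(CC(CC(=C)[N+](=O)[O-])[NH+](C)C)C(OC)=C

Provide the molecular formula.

Heavy atoms from the SMILES: 14 C, 1 Cl, 2 N, 4 O.
Implicit hydrogens by atom environment:
  6 × C: 2 H each → 12
  3 × C: 3 H each → 9
  3 × C: no H
  3 × O: no H
  2 × C: 1 H each → 2
  1 × Cl: no H
  1 × N (charge +1): 1 H
  1 × N (charge +1): no H
  1 × O (charge -1): no H
  Total hydrogens = 24.
Net charge +1.
Molecular formula: C14H24ClN2O4+

C14H24ClN2O4+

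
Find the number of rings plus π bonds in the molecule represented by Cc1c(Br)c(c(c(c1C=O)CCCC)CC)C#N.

7

Molecular formula from the SMILES: C15H18BrNO.
DoU = (2C + 2 + N − H − X)/2 = (2·15 + 2 + 1 − 18 − 1)/2 = 14/2 = 7.
(Structurally: 1 ring(s) + 6 π bond(s) = 7.)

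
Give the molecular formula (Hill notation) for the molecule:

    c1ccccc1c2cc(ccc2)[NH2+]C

Heavy atoms from the SMILES: 13 C, 1 N.
Implicit hydrogens by atom environment:
  9 × C (aromatic): 1 H each → 9
  3 × C (aromatic): no H
  1 × C: 3 H
  1 × N (charge +1): 2 H
  Total hydrogens = 14.
Net charge +1.
Molecular formula: C13H14N+

C13H14N+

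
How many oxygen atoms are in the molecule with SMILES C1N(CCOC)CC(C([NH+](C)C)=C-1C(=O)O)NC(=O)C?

4

The symbol for oxygen appears 4 times in the SMILES.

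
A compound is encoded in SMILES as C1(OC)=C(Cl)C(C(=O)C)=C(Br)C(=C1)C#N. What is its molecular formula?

C10H7BrClNO2

Heavy atoms from the SMILES: 1 Br, 10 C, 1 Cl, 1 N, 2 O.
Implicit hydrogens by atom environment:
  5 × C (aromatic): no H
  2 × C: 3 H each → 6
  2 × C: no H
  2 × O: no H
  1 × Br: no H
  1 × C (aromatic): 1 H
  1 × Cl: no H
  1 × N: no H
  Total hydrogens = 7.
Molecular formula: C10H7BrClNO2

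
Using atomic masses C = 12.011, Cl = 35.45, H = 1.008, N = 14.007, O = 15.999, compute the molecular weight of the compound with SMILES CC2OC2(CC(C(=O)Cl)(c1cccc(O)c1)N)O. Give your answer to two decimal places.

271.70

Molecular formula: C12H14ClNO4.
M = 12×12.011 + 1×35.45 + 14×1.008 + 1×14.007 + 4×15.999 = 271.70 g/mol.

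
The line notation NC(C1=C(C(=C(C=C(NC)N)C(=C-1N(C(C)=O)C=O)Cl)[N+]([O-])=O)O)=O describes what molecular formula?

Heavy atoms from the SMILES: 13 C, 1 Cl, 5 N, 6 O.
Implicit hydrogens by atom environment:
  6 × C (aromatic): no H
  4 × O: no H
  3 × C: no H
  2 × C: 3 H each → 6
  2 × C: 1 H each → 2
  2 × N: 2 H each → 4
  1 × Cl: no H
  1 × N: 1 H
  1 × N: no H
  1 × N (charge +1): no H
  1 × O: 1 H
  1 × O (charge -1): no H
  Total hydrogens = 14.
Molecular formula: C13H14ClN5O6

C13H14ClN5O6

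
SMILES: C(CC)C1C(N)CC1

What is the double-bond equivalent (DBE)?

1

Molecular formula from the SMILES: C7H15N.
DoU = (2C + 2 + N − H − X)/2 = (2·7 + 2 + 1 − 15 − 0)/2 = 2/2 = 1.
(Structurally: 1 ring(s) + 0 π bond(s) = 1.)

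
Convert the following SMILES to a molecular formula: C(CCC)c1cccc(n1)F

C9H12FN

Heavy atoms from the SMILES: 9 C, 1 F, 1 N.
Implicit hydrogens by atom environment:
  3 × C: 2 H each → 6
  3 × C (aromatic): 1 H each → 3
  2 × C (aromatic): no H
  1 × C: 3 H
  1 × F: no H
  1 × N (aromatic): no H
  Total hydrogens = 12.
Molecular formula: C9H12FN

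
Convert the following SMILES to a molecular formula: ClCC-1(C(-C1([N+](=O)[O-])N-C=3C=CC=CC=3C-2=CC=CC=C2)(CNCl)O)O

Heavy atoms from the SMILES: 17 C, 2 Cl, 3 N, 4 O.
Implicit hydrogens by atom environment:
  9 × C (aromatic): 1 H each → 9
  3 × C: no H
  3 × C (aromatic): no H
  2 × C: 2 H each → 4
  2 × Cl: no H
  2 × N: 1 H each → 2
  2 × O: 1 H each → 2
  1 × N (charge +1): no H
  1 × O: no H
  1 × O (charge -1): no H
  Total hydrogens = 17.
Molecular formula: C17H17Cl2N3O4

C17H17Cl2N3O4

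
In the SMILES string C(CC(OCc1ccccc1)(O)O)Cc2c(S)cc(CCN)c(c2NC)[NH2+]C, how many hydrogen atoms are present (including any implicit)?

32

Hydrogens are implicit in SMILES; fill each atom to its normal valence:
  6 × C: 2 H each → 12
  6 × C (aromatic): 1 H each → 6
  6 × C (aromatic): no H
  2 × C: 3 H each → 6
  2 × O: 1 H each → 2
  1 × C: no H
  1 × N (charge +1): 2 H
  1 × N: 2 H
  1 × N: 1 H
  1 × O: no H
  1 × S: 1 H
  Total hydrogens = 32.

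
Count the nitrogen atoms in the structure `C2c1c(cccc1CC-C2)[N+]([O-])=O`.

1

The symbol for nitrogen appears 1 time in the SMILES.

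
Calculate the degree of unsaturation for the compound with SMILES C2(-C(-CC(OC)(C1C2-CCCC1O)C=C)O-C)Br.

Molecular formula from the SMILES: C14H23BrO3.
DoU = (2C + 2 + N − H − X)/2 = (2·14 + 2 + 0 − 23 − 1)/2 = 6/2 = 3.
(Structurally: 2 ring(s) + 1 π bond(s) = 3.)

3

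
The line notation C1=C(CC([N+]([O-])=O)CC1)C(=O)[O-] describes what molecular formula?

Heavy atoms from the SMILES: 7 C, 1 N, 4 O.
Implicit hydrogens by atom environment:
  3 × C: 2 H each → 6
  2 × C: 1 H each → 2
  2 × C: no H
  2 × O: no H
  2 × O (charge -1): no H
  1 × N (charge +1): no H
  Total hydrogens = 8.
Net charge -1.
Molecular formula: C7H8NO4-

C7H8NO4-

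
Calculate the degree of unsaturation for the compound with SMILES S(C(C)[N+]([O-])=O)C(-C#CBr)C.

Molecular formula from the SMILES: C6H8BrNO2S.
DoU = (2C + 2 + N − H − X)/2 = (2·6 + 2 + 1 − 8 − 1)/2 = 6/2 = 3.
(Structurally: 0 ring(s) + 3 π bond(s) = 3.)

3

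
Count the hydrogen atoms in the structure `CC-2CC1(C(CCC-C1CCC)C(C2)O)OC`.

Hydrogens are implicit in SMILES; fill each atom to its normal valence:
  7 × C: 2 H each → 14
  4 × C: 1 H each → 4
  3 × C: 3 H each → 9
  1 × C: no H
  1 × O: 1 H
  1 × O: no H
  Total hydrogens = 28.

28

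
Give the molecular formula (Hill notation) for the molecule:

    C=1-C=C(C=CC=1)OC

Heavy atoms from the SMILES: 7 C, 1 O.
Implicit hydrogens by atom environment:
  5 × C (aromatic): 1 H each → 5
  1 × C: 3 H
  1 × C (aromatic): no H
  1 × O: no H
  Total hydrogens = 8.
Molecular formula: C7H8O

C7H8O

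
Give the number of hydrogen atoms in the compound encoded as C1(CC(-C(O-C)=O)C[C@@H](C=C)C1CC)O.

Hydrogens are implicit in SMILES; fill each atom to its normal valence:
  5 × C: 1 H each → 5
  4 × C: 2 H each → 8
  2 × C: 3 H each → 6
  2 × O: no H
  1 × C: no H
  1 × O: 1 H
  Total hydrogens = 20.

20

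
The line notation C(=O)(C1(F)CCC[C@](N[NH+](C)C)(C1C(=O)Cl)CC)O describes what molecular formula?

Heavy atoms from the SMILES: 12 C, 1 Cl, 1 F, 2 N, 3 O.
Implicit hydrogens by atom environment:
  4 × C: 2 H each → 8
  4 × C: no H
  3 × C: 3 H each → 9
  2 × O: no H
  1 × C: 1 H
  1 × Cl: no H
  1 × F: no H
  1 × N: 1 H
  1 × N (charge +1): 1 H
  1 × O: 1 H
  Total hydrogens = 21.
Net charge +1.
Molecular formula: C12H21ClFN2O3+

C12H21ClFN2O3+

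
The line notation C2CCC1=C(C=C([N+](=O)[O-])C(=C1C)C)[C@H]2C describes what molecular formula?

Heavy atoms from the SMILES: 13 C, 1 N, 2 O.
Implicit hydrogens by atom environment:
  5 × C (aromatic): no H
  3 × C: 3 H each → 9
  3 × C: 2 H each → 6
  1 × C (aromatic): 1 H
  1 × C: 1 H
  1 × N (charge +1): no H
  1 × O: no H
  1 × O (charge -1): no H
  Total hydrogens = 17.
Molecular formula: C13H17NO2

C13H17NO2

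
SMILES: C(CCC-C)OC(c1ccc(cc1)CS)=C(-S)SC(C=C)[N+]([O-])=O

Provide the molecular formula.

C17H23NO3S3

Heavy atoms from the SMILES: 17 C, 1 N, 3 O, 3 S.
Implicit hydrogens by atom environment:
  6 × C: 2 H each → 12
  4 × C (aromatic): 1 H each → 4
  2 × C: 1 H each → 2
  2 × C: no H
  2 × C (aromatic): no H
  2 × O: no H
  2 × S: 1 H each → 2
  1 × C: 3 H
  1 × N (charge +1): no H
  1 × O (charge -1): no H
  1 × S: no H
  Total hydrogens = 23.
Molecular formula: C17H23NO3S3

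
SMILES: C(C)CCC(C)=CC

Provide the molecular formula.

Heavy atoms from the SMILES: 8 C.
Implicit hydrogens by atom environment:
  3 × C: 3 H each → 9
  3 × C: 2 H each → 6
  1 × C: 1 H
  1 × C: no H
  Total hydrogens = 16.
Molecular formula: C8H16

C8H16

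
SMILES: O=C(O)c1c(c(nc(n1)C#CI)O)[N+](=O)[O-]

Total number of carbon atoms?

The symbol for carbon appears 7 times in the SMILES. Lowercase c denotes aromatic carbon and counts toward C.

7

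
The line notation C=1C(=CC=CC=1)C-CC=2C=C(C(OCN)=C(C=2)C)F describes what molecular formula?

Heavy atoms from the SMILES: 16 C, 1 F, 1 N, 1 O.
Implicit hydrogens by atom environment:
  7 × C (aromatic): 1 H each → 7
  5 × C (aromatic): no H
  3 × C: 2 H each → 6
  1 × C: 3 H
  1 × F: no H
  1 × N: 2 H
  1 × O: no H
  Total hydrogens = 18.
Molecular formula: C16H18FNO

C16H18FNO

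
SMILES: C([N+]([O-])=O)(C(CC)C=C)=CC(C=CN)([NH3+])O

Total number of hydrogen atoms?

Hydrogens are implicit in SMILES; fill each atom to its normal valence:
  5 × C: 1 H each → 5
  2 × C: 2 H each → 4
  2 × C: no H
  1 × C: 3 H
  1 × N (charge +1): 3 H
  1 × N: 2 H
  1 × N (charge +1): no H
  1 × O: 1 H
  1 × O: no H
  1 × O (charge -1): no H
  Total hydrogens = 18.

18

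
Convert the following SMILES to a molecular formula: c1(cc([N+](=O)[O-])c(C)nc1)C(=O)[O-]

C7H5N2O4-

Heavy atoms from the SMILES: 7 C, 2 N, 4 O.
Implicit hydrogens by atom environment:
  3 × C (aromatic): no H
  2 × C (aromatic): 1 H each → 2
  2 × O: no H
  2 × O (charge -1): no H
  1 × C: 3 H
  1 × C: no H
  1 × N (aromatic): no H
  1 × N (charge +1): no H
  Total hydrogens = 5.
Net charge -1.
Molecular formula: C7H5N2O4-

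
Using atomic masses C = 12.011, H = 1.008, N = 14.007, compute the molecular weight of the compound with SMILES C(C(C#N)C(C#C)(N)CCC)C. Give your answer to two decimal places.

164.25

Molecular formula: C10H16N2.
M = 10×12.011 + 16×1.008 + 2×14.007 = 164.25 g/mol.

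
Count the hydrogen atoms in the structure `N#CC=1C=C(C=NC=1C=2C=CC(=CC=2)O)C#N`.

Hydrogens are implicit in SMILES; fill each atom to its normal valence:
  6 × C (aromatic): 1 H each → 6
  5 × C (aromatic): no H
  2 × C: no H
  2 × N: no H
  1 × N (aromatic): no H
  1 × O: 1 H
  Total hydrogens = 7.

7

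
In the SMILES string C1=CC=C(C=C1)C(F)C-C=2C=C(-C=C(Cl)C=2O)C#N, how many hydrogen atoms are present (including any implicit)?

11

Hydrogens are implicit in SMILES; fill each atom to its normal valence:
  7 × C (aromatic): 1 H each → 7
  5 × C (aromatic): no H
  1 × C: 2 H
  1 × C: 1 H
  1 × C: no H
  1 × Cl: no H
  1 × F: no H
  1 × N: no H
  1 × O: 1 H
  Total hydrogens = 11.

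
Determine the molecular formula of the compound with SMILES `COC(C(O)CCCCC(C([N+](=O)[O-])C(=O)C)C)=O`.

C12H21NO6

Heavy atoms from the SMILES: 12 C, 1 N, 6 O.
Implicit hydrogens by atom environment:
  4 × C: 2 H each → 8
  4 × O: no H
  3 × C: 3 H each → 9
  3 × C: 1 H each → 3
  2 × C: no H
  1 × N (charge +1): no H
  1 × O: 1 H
  1 × O (charge -1): no H
  Total hydrogens = 21.
Molecular formula: C12H21NO6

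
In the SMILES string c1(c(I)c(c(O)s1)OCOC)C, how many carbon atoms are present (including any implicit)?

The symbol for carbon appears 7 times in the SMILES. Lowercase c denotes aromatic carbon and counts toward C.

7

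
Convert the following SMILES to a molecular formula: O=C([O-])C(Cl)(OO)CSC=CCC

Heavy atoms from the SMILES: 7 C, 1 Cl, 4 O, 1 S.
Implicit hydrogens by atom environment:
  2 × C: 2 H each → 4
  2 × C: 1 H each → 2
  2 × C: no H
  2 × O: no H
  1 × C: 3 H
  1 × Cl: no H
  1 × O: 1 H
  1 × O (charge -1): no H
  1 × S: no H
  Total hydrogens = 10.
Net charge -1.
Molecular formula: C7H10ClO4S-

C7H10ClO4S-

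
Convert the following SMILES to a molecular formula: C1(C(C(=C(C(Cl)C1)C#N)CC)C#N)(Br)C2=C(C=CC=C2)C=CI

Heavy atoms from the SMILES: 1 Br, 18 C, 1 Cl, 1 I, 2 N.
Implicit hydrogens by atom environment:
  5 × C: no H
  4 × C: 1 H each → 4
  4 × C (aromatic): 1 H each → 4
  2 × C: 2 H each → 4
  2 × C (aromatic): no H
  2 × N: no H
  1 × Br: no H
  1 × C: 3 H
  1 × Cl: no H
  1 × I: no H
  Total hydrogens = 15.
Molecular formula: C18H15BrClIN2

C18H15BrClIN2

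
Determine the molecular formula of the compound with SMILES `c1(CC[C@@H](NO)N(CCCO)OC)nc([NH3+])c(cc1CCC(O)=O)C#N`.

Heavy atoms from the SMILES: 16 C, 5 N, 5 O.
Implicit hydrogens by atom environment:
  7 × C: 2 H each → 14
  4 × C (aromatic): no H
  3 × O: 1 H each → 3
  2 × C: no H
  2 × N: no H
  2 × O: no H
  1 × C: 3 H
  1 × C (aromatic): 1 H
  1 × C: 1 H
  1 × N (charge +1): 3 H
  1 × N: 1 H
  1 × N (aromatic): no H
  Total hydrogens = 26.
Net charge +1.
Molecular formula: C16H26N5O5+

C16H26N5O5+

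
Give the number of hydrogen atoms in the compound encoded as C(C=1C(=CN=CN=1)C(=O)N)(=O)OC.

7

Hydrogens are implicit in SMILES; fill each atom to its normal valence:
  3 × O: no H
  2 × C (aromatic): 1 H each → 2
  2 × C (aromatic): no H
  2 × C: no H
  2 × N (aromatic): no H
  1 × C: 3 H
  1 × N: 2 H
  Total hydrogens = 7.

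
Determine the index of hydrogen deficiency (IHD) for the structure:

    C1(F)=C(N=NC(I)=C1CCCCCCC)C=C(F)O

5

Molecular formula from the SMILES: C13H17F2IN2O.
DoU = (2C + 2 + N − H − X)/2 = (2·13 + 2 + 2 − 17 − 3)/2 = 10/2 = 5.
(Structurally: 1 ring(s) + 4 π bond(s) = 5.)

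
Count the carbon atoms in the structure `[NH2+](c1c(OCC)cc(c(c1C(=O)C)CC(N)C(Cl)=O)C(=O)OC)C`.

The symbol for carbon appears 16 times in the SMILES. Lowercase c denotes aromatic carbon and counts toward C.

16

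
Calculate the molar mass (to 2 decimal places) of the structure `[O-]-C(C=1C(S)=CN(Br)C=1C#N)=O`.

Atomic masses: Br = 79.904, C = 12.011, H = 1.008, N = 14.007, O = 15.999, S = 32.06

246.06

Molecular formula: C6H2BrN2O2S-.
M = 1×79.904 + 6×12.011 + 2×1.008 + 2×14.007 + 2×15.999 + 1×32.06 = 246.06 g/mol.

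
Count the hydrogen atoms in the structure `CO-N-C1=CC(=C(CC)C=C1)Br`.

12

Hydrogens are implicit in SMILES; fill each atom to its normal valence:
  3 × C (aromatic): 1 H each → 3
  3 × C (aromatic): no H
  2 × C: 3 H each → 6
  1 × Br: no H
  1 × C: 2 H
  1 × N: 1 H
  1 × O: no H
  Total hydrogens = 12.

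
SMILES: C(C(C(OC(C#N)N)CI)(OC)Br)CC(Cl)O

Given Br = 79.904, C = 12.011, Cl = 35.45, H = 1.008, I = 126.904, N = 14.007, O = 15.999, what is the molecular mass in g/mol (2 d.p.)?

Molecular formula: C9H15BrClIN2O3.
M = 1×79.904 + 9×12.011 + 1×35.45 + 15×1.008 + 1×126.904 + 2×14.007 + 3×15.999 = 441.49 g/mol.

441.49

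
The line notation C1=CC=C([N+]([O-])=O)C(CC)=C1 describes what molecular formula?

C8H9NO2

Heavy atoms from the SMILES: 8 C, 1 N, 2 O.
Implicit hydrogens by atom environment:
  4 × C (aromatic): 1 H each → 4
  2 × C (aromatic): no H
  1 × C: 3 H
  1 × C: 2 H
  1 × N (charge +1): no H
  1 × O: no H
  1 × O (charge -1): no H
  Total hydrogens = 9.
Molecular formula: C8H9NO2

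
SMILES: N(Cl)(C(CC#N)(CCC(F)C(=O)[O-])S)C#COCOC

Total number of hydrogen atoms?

Hydrogens are implicit in SMILES; fill each atom to its normal valence:
  5 × C: no H
  4 × C: 2 H each → 8
  3 × O: no H
  2 × N: no H
  1 × C: 3 H
  1 × C: 1 H
  1 × Cl: no H
  1 × F: no H
  1 × O (charge -1): no H
  1 × S: 1 H
  Total hydrogens = 13.

13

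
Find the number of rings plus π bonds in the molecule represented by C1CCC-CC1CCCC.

1

Molecular formula from the SMILES: C10H20.
DoU = (2C + 2 + N − H − X)/2 = (2·10 + 2 + 0 − 20 − 0)/2 = 2/2 = 1.
(Structurally: 1 ring(s) + 0 π bond(s) = 1.)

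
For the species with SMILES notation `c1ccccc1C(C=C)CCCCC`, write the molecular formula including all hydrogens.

C14H20

Heavy atoms from the SMILES: 14 C.
Implicit hydrogens by atom environment:
  5 × C: 2 H each → 10
  5 × C (aromatic): 1 H each → 5
  2 × C: 1 H each → 2
  1 × C: 3 H
  1 × C (aromatic): no H
  Total hydrogens = 20.
Molecular formula: C14H20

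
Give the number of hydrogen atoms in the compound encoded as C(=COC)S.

Hydrogens are implicit in SMILES; fill each atom to its normal valence:
  2 × C: 1 H each → 2
  1 × C: 3 H
  1 × O: no H
  1 × S: 1 H
  Total hydrogens = 6.

6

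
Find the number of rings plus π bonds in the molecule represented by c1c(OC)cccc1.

Molecular formula from the SMILES: C7H8O.
DoU = (2C + 2 + N − H − X)/2 = (2·7 + 2 + 0 − 8 − 0)/2 = 8/2 = 4.
(Structurally: 1 ring(s) + 3 π bond(s) = 4.)

4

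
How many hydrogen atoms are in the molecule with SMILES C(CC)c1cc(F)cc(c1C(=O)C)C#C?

13

Hydrogens are implicit in SMILES; fill each atom to its normal valence:
  4 × C (aromatic): no H
  2 × C: 3 H each → 6
  2 × C: 2 H each → 4
  2 × C (aromatic): 1 H each → 2
  2 × C: no H
  1 × C: 1 H
  1 × F: no H
  1 × O: no H
  Total hydrogens = 13.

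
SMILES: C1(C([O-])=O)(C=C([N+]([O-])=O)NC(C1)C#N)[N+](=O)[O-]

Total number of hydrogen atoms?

5

Hydrogens are implicit in SMILES; fill each atom to its normal valence:
  4 × C: no H
  3 × O: no H
  3 × O (charge -1): no H
  2 × C: 1 H each → 2
  2 × N (charge +1): no H
  1 × C: 2 H
  1 × N: 1 H
  1 × N: no H
  Total hydrogens = 5.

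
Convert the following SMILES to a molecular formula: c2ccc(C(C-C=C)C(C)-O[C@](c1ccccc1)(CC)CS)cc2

C22H28OS

Heavy atoms from the SMILES: 22 C, 1 O, 1 S.
Implicit hydrogens by atom environment:
  10 × C (aromatic): 1 H each → 10
  4 × C: 2 H each → 8
  3 × C: 1 H each → 3
  2 × C: 3 H each → 6
  2 × C (aromatic): no H
  1 × C: no H
  1 × O: no H
  1 × S: 1 H
  Total hydrogens = 28.
Molecular formula: C22H28OS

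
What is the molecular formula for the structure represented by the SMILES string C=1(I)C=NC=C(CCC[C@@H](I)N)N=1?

Heavy atoms from the SMILES: 8 C, 2 I, 3 N.
Implicit hydrogens by atom environment:
  3 × C: 2 H each → 6
  2 × C (aromatic): 1 H each → 2
  2 × C (aromatic): no H
  2 × I: no H
  2 × N (aromatic): no H
  1 × C: 1 H
  1 × N: 2 H
  Total hydrogens = 11.
Molecular formula: C8H11I2N3

C8H11I2N3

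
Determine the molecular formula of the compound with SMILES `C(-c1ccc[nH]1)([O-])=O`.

Heavy atoms from the SMILES: 5 C, 1 N, 2 O.
Implicit hydrogens by atom environment:
  3 × C (aromatic): 1 H each → 3
  1 × C (aromatic): no H
  1 × C: no H
  1 × N (aromatic): 1 H
  1 × O: no H
  1 × O (charge -1): no H
  Total hydrogens = 4.
Net charge -1.
Molecular formula: C5H4NO2-

C5H4NO2-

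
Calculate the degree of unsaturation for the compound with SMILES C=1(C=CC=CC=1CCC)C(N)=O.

5

Molecular formula from the SMILES: C10H13NO.
DoU = (2C + 2 + N − H − X)/2 = (2·10 + 2 + 1 − 13 − 0)/2 = 10/2 = 5.
(Structurally: 1 ring(s) + 4 π bond(s) = 5.)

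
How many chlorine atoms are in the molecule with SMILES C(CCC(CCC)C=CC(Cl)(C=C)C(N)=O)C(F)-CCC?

The symbol for chlorine appears 1 time in the SMILES.

1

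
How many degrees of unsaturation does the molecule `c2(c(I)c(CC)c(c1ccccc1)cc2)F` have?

8

Molecular formula from the SMILES: C14H12FI.
DoU = (2C + 2 + N − H − X)/2 = (2·14 + 2 + 0 − 12 − 2)/2 = 16/2 = 8.
(Structurally: 2 ring(s) + 6 π bond(s) = 8.)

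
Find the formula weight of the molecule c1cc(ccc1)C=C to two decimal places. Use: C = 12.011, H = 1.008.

104.15

Molecular formula: C8H8.
M = 8×12.011 + 8×1.008 = 104.15 g/mol.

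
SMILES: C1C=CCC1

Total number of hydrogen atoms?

8

Hydrogens are implicit in SMILES; fill each atom to its normal valence:
  3 × C: 2 H each → 6
  2 × C: 1 H each → 2
  Total hydrogens = 8.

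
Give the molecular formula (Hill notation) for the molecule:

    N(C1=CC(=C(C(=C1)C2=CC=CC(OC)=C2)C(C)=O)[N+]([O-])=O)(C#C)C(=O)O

Heavy atoms from the SMILES: 18 C, 2 N, 6 O.
Implicit hydrogens by atom environment:
  6 × C (aromatic): 1 H each → 6
  6 × C (aromatic): no H
  4 × O: no H
  3 × C: no H
  2 × C: 3 H each → 6
  1 × C: 1 H
  1 × N: no H
  1 × N (charge +1): no H
  1 × O: 1 H
  1 × O (charge -1): no H
  Total hydrogens = 14.
Molecular formula: C18H14N2O6

C18H14N2O6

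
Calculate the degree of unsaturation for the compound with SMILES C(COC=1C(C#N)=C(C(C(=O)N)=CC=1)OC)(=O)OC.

8

Molecular formula from the SMILES: C12H12N2O5.
DoU = (2C + 2 + N − H − X)/2 = (2·12 + 2 + 2 − 12 − 0)/2 = 16/2 = 8.
(Structurally: 1 ring(s) + 7 π bond(s) = 8.)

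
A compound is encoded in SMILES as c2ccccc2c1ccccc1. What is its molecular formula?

C12H10

Heavy atoms from the SMILES: 12 C.
Implicit hydrogens by atom environment:
  10 × C (aromatic): 1 H each → 10
  2 × C (aromatic): no H
  Total hydrogens = 10.
Molecular formula: C12H10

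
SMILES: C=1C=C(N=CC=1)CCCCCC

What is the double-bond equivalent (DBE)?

4

Molecular formula from the SMILES: C11H17N.
DoU = (2C + 2 + N − H − X)/2 = (2·11 + 2 + 1 − 17 − 0)/2 = 8/2 = 4.
(Structurally: 1 ring(s) + 3 π bond(s) = 4.)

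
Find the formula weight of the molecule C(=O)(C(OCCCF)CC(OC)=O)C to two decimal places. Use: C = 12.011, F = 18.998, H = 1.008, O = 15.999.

Molecular formula: C9H15FO4.
M = 9×12.011 + 1×18.998 + 15×1.008 + 4×15.999 = 206.21 g/mol.

206.21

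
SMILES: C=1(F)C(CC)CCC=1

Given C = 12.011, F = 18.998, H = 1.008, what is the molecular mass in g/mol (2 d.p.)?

Molecular formula: C7H11F.
M = 7×12.011 + 1×18.998 + 11×1.008 = 114.16 g/mol.

114.16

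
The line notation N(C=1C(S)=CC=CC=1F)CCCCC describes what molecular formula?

Heavy atoms from the SMILES: 11 C, 1 F, 1 N, 1 S.
Implicit hydrogens by atom environment:
  4 × C: 2 H each → 8
  3 × C (aromatic): 1 H each → 3
  3 × C (aromatic): no H
  1 × C: 3 H
  1 × F: no H
  1 × N: 1 H
  1 × S: 1 H
  Total hydrogens = 16.
Molecular formula: C11H16FNS

C11H16FNS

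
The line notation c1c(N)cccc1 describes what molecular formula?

Heavy atoms from the SMILES: 6 C, 1 N.
Implicit hydrogens by atom environment:
  5 × C (aromatic): 1 H each → 5
  1 × C (aromatic): no H
  1 × N: 2 H
  Total hydrogens = 7.
Molecular formula: C6H7N

C6H7N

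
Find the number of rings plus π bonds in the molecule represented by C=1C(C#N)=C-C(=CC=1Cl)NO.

Molecular formula from the SMILES: C7H5ClN2O.
DoU = (2C + 2 + N − H − X)/2 = (2·7 + 2 + 2 − 5 − 1)/2 = 12/2 = 6.
(Structurally: 1 ring(s) + 5 π bond(s) = 6.)

6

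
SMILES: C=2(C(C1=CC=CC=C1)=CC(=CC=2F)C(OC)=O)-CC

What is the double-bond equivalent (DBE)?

9

Molecular formula from the SMILES: C16H15FO2.
DoU = (2C + 2 + N − H − X)/2 = (2·16 + 2 + 0 − 15 − 1)/2 = 18/2 = 9.
(Structurally: 2 ring(s) + 7 π bond(s) = 9.)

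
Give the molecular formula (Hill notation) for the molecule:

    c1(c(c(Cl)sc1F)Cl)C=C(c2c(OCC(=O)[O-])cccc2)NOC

Heavy atoms from the SMILES: 15 C, 2 Cl, 1 F, 1 N, 4 O, 1 S.
Implicit hydrogens by atom environment:
  6 × C (aromatic): no H
  4 × C (aromatic): 1 H each → 4
  3 × O: no H
  2 × C: no H
  2 × Cl: no H
  1 × C: 3 H
  1 × C: 2 H
  1 × C: 1 H
  1 × F: no H
  1 × N: 1 H
  1 × O (charge -1): no H
  1 × S (aromatic): no H
  Total hydrogens = 11.
Net charge -1.
Molecular formula: C15H11Cl2FNO4S-

C15H11Cl2FNO4S-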